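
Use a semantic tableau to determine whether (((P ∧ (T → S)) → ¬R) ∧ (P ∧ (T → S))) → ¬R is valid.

Valid

Assume the negation and expand:
Initial set: {¬((((P ∧ (T → S)) → ¬R) ∧ (P ∧ (T → S))) → ¬R)}.
¬((((P ∧ (T → S)) → ¬R) ∧ (P ∧ (T → S))) → ¬R): α-rule — add (((P ∧ (T → S)) → ¬R) ∧ (P ∧ (T → S))), ¬¬R.
(((P ∧ (T → S)) → ¬R) ∧ (P ∧ (T → S))): α-rule — add ((P ∧ (T → S)) → ¬R), (P ∧ (T → S)).
(P ∧ (T → S)): α-rule — add P, (T → S).
((P ∧ (T → S)) → ¬R): β-rule — branch into ¬(P ∧ (T → S))  //  ¬R.
  branch 1 (add ¬(P ∧ (T → S))):
    (T → S): β-rule — branch into ¬T  //  S.
      branch 1.1 (add ¬T):
        ¬(P ∧ (T → S)): β-rule — branch into ¬P  //  ¬(T → S).
          branch 1.1.1 (add ¬P):
            × closes — contains both P and ¬P.
          branch 1.1.2 (add ¬(T → S)):
            ¬(T → S): α-rule — add T, ¬S.
            × closes — contains both T and ¬T.
      branch 1.2 (add S):
        ¬(P ∧ (T → S)): β-rule — branch into ¬P  //  ¬(T → S).
          branch 1.2.1 (add ¬P):
            × closes — contains both P and ¬P.
          branch 1.2.2 (add ¬(T → S)):
            ¬(T → S): α-rule — add T, ¬S.
            × closes — contains both S and ¬S.
  branch 2 (add ¬R):
    × closes — contains both R and ¬R.
All 5 branches close.
Every branch closed, so the negation is unsatisfiable and the formula is valid.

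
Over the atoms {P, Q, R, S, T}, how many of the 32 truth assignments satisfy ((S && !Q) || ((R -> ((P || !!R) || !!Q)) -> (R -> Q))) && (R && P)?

Initial set: {T (((S && !Q) || ((R -> ((P || !!R) || !!Q)) -> (R -> Q))) && (R && P))}.
T (((S && !Q) || ((R -> ((P || !!R) || !!Q)) -> (R -> Q))) && (R && P)): α-rule — add T ((S && !Q) || ((R -> ((P || !!R) || !!Q)) -> (R -> Q))), T (R && P).
T (R && P): α-rule — add T R, T P.
T ((S && !Q) || ((R -> ((P || !!R) || !!Q)) -> (R -> Q))): β-rule — branch into T (S && !Q)  //  T ((R -> ((P || !!R) || !!Q)) -> (R -> Q)).
  branch 1 (add T (S && !Q)):
    T (S && !Q): α-rule — add T S, T !Q.
    ○ open, literals {P=1, Q=0, R=1, S=1}.
  branch 2 (add T ((R -> ((P || !!R) || !!Q)) -> (R -> Q))):
    T ((R -> ((P || !!R) || !!Q)) -> (R -> Q)): β-rule — branch into F (R -> ((P || !!R) || !!Q))  //  T (R -> Q).
      branch 2.1 (add F (R -> ((P || !!R) || !!Q))):
        F (R -> ((P || !!R) || !!Q)): α-rule — add T R, F ((P || !!R) || !!Q).
        F ((P || !!R) || !!Q): α-rule — add F (P || !!R), F !!Q.
        F (P || !!R): α-rule — add F P, F !!R.
        × closes — contains both P and !P.
      branch 2.2 (add T (R -> Q)):
        T (R -> Q): β-rule — branch into F R  //  T Q.
          branch 2.2.1 (add F R):
            × closes — contains both R and !R.
          branch 2.2.2 (add T Q):
            ○ open, literals {P=1, Q=1, R=1}.
2 branches closed, 2 open.
Each open branch fixes some atoms; the unmentioned ones are free. Counting distinct full assignments: branch {P=1, Q=0, R=1, S=1} (T) contributes 2 new; branch {P=1, Q=1, R=1} (S, T) contributes 4 new. Total: 6.

6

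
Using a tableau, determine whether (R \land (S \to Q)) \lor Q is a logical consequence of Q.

Initial set: {T Q; F ((R \land (S \to Q)) \lor Q)}.
F ((R \land (S \to Q)) \lor Q): α-rule — add F (R \land (S \to Q)), F Q.
× closes — contains both Q and \lnot Q.
All 1 branch closes.
Every branch closed, so the premises entail the conclusion.

Yes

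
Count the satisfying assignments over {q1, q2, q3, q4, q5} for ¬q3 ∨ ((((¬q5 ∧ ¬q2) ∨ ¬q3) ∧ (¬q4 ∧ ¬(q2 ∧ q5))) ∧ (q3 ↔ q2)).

16

Initial set: {T (¬q3 ∨ ((((¬q5 ∧ ¬q2) ∨ ¬q3) ∧ (¬q4 ∧ ¬(q2 ∧ q5))) ∧ (q3 ↔ q2)))}.
T (¬q3 ∨ ((((¬q5 ∧ ¬q2) ∨ ¬q3) ∧ (¬q4 ∧ ¬(q2 ∧ q5))) ∧ (q3 ↔ q2))): β-rule — branch into T ¬q3  //  T ((((¬q5 ∧ ¬q2) ∨ ¬q3) ∧ (¬q4 ∧ ¬(q2 ∧ q5))) ∧ (q3 ↔ q2)).
  branch 1 (add T ¬q3):
    ○ open, literals {q3=0}.
  branch 2 (add T ((((¬q5 ∧ ¬q2) ∨ ¬q3) ∧ (¬q4 ∧ ¬(q2 ∧ q5))) ∧ (q3 ↔ q2))):
    T ((((¬q5 ∧ ¬q2) ∨ ¬q3) ∧ (¬q4 ∧ ¬(q2 ∧ q5))) ∧ (q3 ↔ q2)): α-rule — add T (((¬q5 ∧ ¬q2) ∨ ¬q3) ∧ (¬q4 ∧ ¬(q2 ∧ q5))), T (q3 ↔ q2).
    T (((¬q5 ∧ ¬q2) ∨ ¬q3) ∧ (¬q4 ∧ ¬(q2 ∧ q5))): α-rule — add T ((¬q5 ∧ ¬q2) ∨ ¬q3), T (¬q4 ∧ ¬(q2 ∧ q5)).
    T (¬q4 ∧ ¬(q2 ∧ q5)): α-rule — add T ¬q4, T ¬(q2 ∧ q5).
    T (q3 ↔ q2): β-rule — branch into T q3, T q2  //  F q3, F q2.
      branch 2.1 (add T q3, T q2):
        T ((¬q5 ∧ ¬q2) ∨ ¬q3): β-rule — branch into T (¬q5 ∧ ¬q2)  //  T ¬q3.
          branch 2.1.1 (add T (¬q5 ∧ ¬q2)):
            T (¬q5 ∧ ¬q2): α-rule — add T ¬q5, T ¬q2.
            × closes — contains both q2 and ¬q2.
          branch 2.1.2 (add T ¬q3):
            × closes — contains both q3 and ¬q3.
      branch 2.2 (add F q3, F q2):
        T ((¬q5 ∧ ¬q2) ∨ ¬q3): β-rule — branch into T (¬q5 ∧ ¬q2)  //  T ¬q3.
          branch 2.2.1 (add T (¬q5 ∧ ¬q2)):
            T (¬q5 ∧ ¬q2): α-rule — add T ¬q5, T ¬q2.
            T ¬(q2 ∧ q5): β-rule — branch into F q2  //  F q5.
              branch 2.2.1.1 (add F q2):
                ○ open, literals {q2=0, q3=0, q4=0, q5=0}.
              branch 2.2.1.2 (add F q5):
                ○ open, literals {q2=0, q3=0, q4=0, q5=0}.
          branch 2.2.2 (add T ¬q3):
            T ¬(q2 ∧ q5): β-rule — branch into F q2  //  F q5.
              branch 2.2.2.1 (add F q2):
                ○ open, literals {q2=0, q3=0, q4=0}.
              branch 2.2.2.2 (add F q5):
                ○ open, literals {q2=0, q3=0, q4=0, q5=0}.
2 branches closed, 5 open.
Each open branch fixes some atoms; the unmentioned ones are free. Counting distinct full assignments: branch {q3=0} (q1, q2, q4, q5) contributes 16 new; branch {q2=0, q3=0, q4=0, q5=0} (q1) contributes 0 new; branch {q2=0, q3=0, q4=0, q5=0} (q1) contributes 0 new; branch {q2=0, q3=0, q4=0} (q1, q5) contributes 0 new; branch {q2=0, q3=0, q4=0, q5=0} (q1) contributes 0 new. Total: 16.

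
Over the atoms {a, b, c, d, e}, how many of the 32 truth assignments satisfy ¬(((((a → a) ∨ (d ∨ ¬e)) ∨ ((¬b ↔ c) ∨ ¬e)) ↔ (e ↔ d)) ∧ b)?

24

Initial set: {¬(((((a → a) ∨ (d ∨ ¬e)) ∨ ((¬b ↔ c) ∨ ¬e)) ↔ (e ↔ d)) ∧ b)}.
¬(((((a → a) ∨ (d ∨ ¬e)) ∨ ((¬b ↔ c) ∨ ¬e)) ↔ (e ↔ d)) ∧ b): β-rule — branch into ¬((((a → a) ∨ (d ∨ ¬e)) ∨ ((¬b ↔ c) ∨ ¬e)) ↔ (e ↔ d))  //  ¬b.
  branch 1 (add ¬((((a → a) ∨ (d ∨ ¬e)) ∨ ((¬b ↔ c) ∨ ¬e)) ↔ (e ↔ d))):
    ¬((((a → a) ∨ (d ∨ ¬e)) ∨ ((¬b ↔ c) ∨ ¬e)) ↔ (e ↔ d)): β-rule — branch into (((a → a) ∨ (d ∨ ¬e)) ∨ ((¬b ↔ c) ∨ ¬e)), ¬(e ↔ d)  //  ¬(((a → a) ∨ (d ∨ ¬e)) ∨ ((¬b ↔ c) ∨ ¬e)), (e ↔ d).
      branch 1.1 (add (((a → a) ∨ (d ∨ ¬e)) ∨ ((¬b ↔ c) ∨ ¬e)), ¬(e ↔ d)):
        (((a → a) ∨ (d ∨ ¬e)) ∨ ((¬b ↔ c) ∨ ¬e)): β-rule — branch into ((a → a) ∨ (d ∨ ¬e))  //  ((¬b ↔ c) ∨ ¬e).
          branch 1.1.1 (add ((a → a) ∨ (d ∨ ¬e))):
            ¬(e ↔ d): β-rule — branch into e, ¬d  //  ¬e, d.
              branch 1.1.1.1 (add e, ¬d):
                ((a → a) ∨ (d ∨ ¬e)): β-rule — branch into (a → a)  //  (d ∨ ¬e).
                  branch 1.1.1.1.1 (add (a → a)):
                    (a → a): β-rule — branch into ¬a  //  a.
                      branch 1.1.1.1.1.1 (add ¬a):
                        ○ open, literals {a=false, d=false, e=true}.
                      branch 1.1.1.1.1.2 (add a):
                        ○ open, literals {a=true, d=false, e=true}.
                  branch 1.1.1.1.2 (add (d ∨ ¬e)):
                    (d ∨ ¬e): β-rule — branch into d  //  ¬e.
                      branch 1.1.1.1.2.1 (add d):
                        × closes — contains both d and ¬d.
                      branch 1.1.1.1.2.2 (add ¬e):
                        × closes — contains both e and ¬e.
              branch 1.1.1.2 (add ¬e, d):
                ((a → a) ∨ (d ∨ ¬e)): β-rule — branch into (a → a)  //  (d ∨ ¬e).
                  branch 1.1.1.2.1 (add (a → a)):
                    (a → a): β-rule — branch into ¬a  //  a.
                      branch 1.1.1.2.1.1 (add ¬a):
                        ○ open, literals {a=false, d=true, e=false}.
                      branch 1.1.1.2.1.2 (add a):
                        ○ open, literals {a=true, d=true, e=false}.
                  branch 1.1.1.2.2 (add (d ∨ ¬e)):
                    (d ∨ ¬e): β-rule — branch into d  //  ¬e.
                      branch 1.1.1.2.2.1 (add d):
                        ○ open, literals {d=true, e=false}.
                      branch 1.1.1.2.2.2 (add ¬e):
                        ○ open, literals {d=true, e=false}.
          branch 1.1.2 (add ((¬b ↔ c) ∨ ¬e)):
            ¬(e ↔ d): β-rule — branch into e, ¬d  //  ¬e, d.
              branch 1.1.2.1 (add e, ¬d):
                ((¬b ↔ c) ∨ ¬e): β-rule — branch into (¬b ↔ c)  //  ¬e.
                  branch 1.1.2.1.1 (add (¬b ↔ c)):
                    (¬b ↔ c): β-rule — branch into ¬b, c  //  ¬¬b, ¬c.
                      branch 1.1.2.1.1.1 (add ¬b, c):
                        ○ open, literals {b=false, c=true, d=false, e=true}.
                      branch 1.1.2.1.1.2 (add ¬¬b, ¬c):
                        ○ open, literals {b=true, c=false, d=false, e=true}.
                  branch 1.1.2.1.2 (add ¬e):
                    × closes — contains both e and ¬e.
              branch 1.1.2.2 (add ¬e, d):
                ((¬b ↔ c) ∨ ¬e): β-rule — branch into (¬b ↔ c)  //  ¬e.
                  branch 1.1.2.2.1 (add (¬b ↔ c)):
                    (¬b ↔ c): β-rule — branch into ¬b, c  //  ¬¬b, ¬c.
                      branch 1.1.2.2.1.1 (add ¬b, c):
                        ○ open, literals {b=false, c=true, d=true, e=false}.
                      branch 1.1.2.2.1.2 (add ¬¬b, ¬c):
                        ○ open, literals {b=true, c=false, d=true, e=false}.
                  branch 1.1.2.2.2 (add ¬e):
                    ○ open, literals {d=true, e=false}.
      branch 1.2 (add ¬(((a → a) ∨ (d ∨ ¬e)) ∨ ((¬b ↔ c) ∨ ¬e)), (e ↔ d)):
        ¬(((a → a) ∨ (d ∨ ¬e)) ∨ ((¬b ↔ c) ∨ ¬e)): α-rule — add ¬((a → a) ∨ (d ∨ ¬e)), ¬((¬b ↔ c) ∨ ¬e).
        ¬((a → a) ∨ (d ∨ ¬e)): α-rule — add ¬(a → a), ¬(d ∨ ¬e).
        ¬((¬b ↔ c) ∨ ¬e): α-rule — add ¬(¬b ↔ c), ¬¬e.
        ¬(a → a): α-rule — add a, ¬a.
        × closes — contains both a and ¬a.
  branch 2 (add ¬b):
    ○ open, literals {b=false}.
4 branches closed, 12 open.
Each open branch fixes some atoms; the unmentioned ones are free. Counting distinct full assignments: branch {a=false, d=false, e=true} (b, c) contributes 4 new; branch {a=true, d=false, e=true} (b, c) contributes 4 new; branch {a=false, d=true, e=false} (b, c) contributes 4 new; branch {a=true, d=true, e=false} (b, c) contributes 4 new; branch {d=true, e=false} (a, b, c) contributes 0 new; branch {d=true, e=false} (a, b, c) contributes 0 new; branch {b=false, c=true, d=false, e=true} (a) contributes 0 new; branch {b=true, c=false, d=false, e=true} (a) contributes 0 new; branch {b=false, c=true, d=true, e=false} (a) contributes 0 new; branch {b=true, c=false, d=true, e=false} (a) contributes 0 new; branch {d=true, e=false} (a, b, c) contributes 0 new; branch {b=false} (a, c, d, e) contributes 8 new. Total: 24.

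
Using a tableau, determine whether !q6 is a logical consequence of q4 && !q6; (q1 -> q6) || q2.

Initial set: {(q4 && !q6); ((q1 -> q6) || q2); !!q6}.
(q4 && !q6): α-rule — add q4, !q6.
× closes — contains both q6 and !q6.
All 1 branch closes.
Every branch closed, so the premises entail the conclusion.

Yes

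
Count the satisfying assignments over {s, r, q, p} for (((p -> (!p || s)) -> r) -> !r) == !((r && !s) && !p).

Initial set: {((((p -> (!p || s)) -> r) -> !r) == !((r && !s) && !p))}.
((((p -> (!p || s)) -> r) -> !r) == !((r && !s) && !p)): β-rule — branch into (((p -> (!p || s)) -> r) -> !r), !((r && !s) && !p)  //  !(((p -> (!p || s)) -> r) -> !r), !!((r && !s) && !p).
  branch 1 (add (((p -> (!p || s)) -> r) -> !r), !((r && !s) && !p)):
    (((p -> (!p || s)) -> r) -> !r): β-rule — branch into !((p -> (!p || s)) -> r)  //  !r.
      branch 1.1 (add !((p -> (!p || s)) -> r)):
        !((p -> (!p || s)) -> r): α-rule — add (p -> (!p || s)), !r.
        !((r && !s) && !p): β-rule — branch into !(r && !s)  //  !!p.
          branch 1.1.1 (add !(r && !s)):
            (p -> (!p || s)): β-rule — branch into !p  //  (!p || s).
              branch 1.1.1.1 (add !p):
                !(r && !s): β-rule — branch into !r  //  !!s.
                  branch 1.1.1.1.1 (add !r):
                    ○ open, literals {p=false, r=false}.
                  branch 1.1.1.1.2 (add !!s):
                    ○ open, literals {p=false, r=false, s=true}.
              branch 1.1.1.2 (add (!p || s)):
                !(r && !s): β-rule — branch into !r  //  !!s.
                  branch 1.1.1.2.1 (add !r):
                    (!p || s): β-rule — branch into !p  //  s.
                      branch 1.1.1.2.1.1 (add !p):
                        ○ open, literals {p=false, r=false}.
                      branch 1.1.1.2.1.2 (add s):
                        ○ open, literals {r=false, s=true}.
                  branch 1.1.1.2.2 (add !!s):
                    (!p || s): β-rule — branch into !p  //  s.
                      branch 1.1.1.2.2.1 (add !p):
                        ○ open, literals {p=false, r=false, s=true}.
                      branch 1.1.1.2.2.2 (add s):
                        ○ open, literals {r=false, s=true}.
          branch 1.1.2 (add !!p):
            (p -> (!p || s)): β-rule — branch into !p  //  (!p || s).
              branch 1.1.2.1 (add !p):
                × closes — contains both p and !p.
              branch 1.1.2.2 (add (!p || s)):
                (!p || s): β-rule — branch into !p  //  s.
                  branch 1.1.2.2.1 (add !p):
                    × closes — contains both p and !p.
                  branch 1.1.2.2.2 (add s):
                    ○ open, literals {p=true, r=false, s=true}.
      branch 1.2 (add !r):
        !((r && !s) && !p): β-rule — branch into !(r && !s)  //  !!p.
          branch 1.2.1 (add !(r && !s)):
            !(r && !s): β-rule — branch into !r  //  !!s.
              branch 1.2.1.1 (add !r):
                ○ open, literals {r=false}.
              branch 1.2.1.2 (add !!s):
                ○ open, literals {r=false, s=true}.
          branch 1.2.2 (add !!p):
            ○ open, literals {p=true, r=false}.
  branch 2 (add !(((p -> (!p || s)) -> r) -> !r), !!((r && !s) && !p)):
    !(((p -> (!p || s)) -> r) -> !r): α-rule — add ((p -> (!p || s)) -> r), !!r.
    !!((r && !s) && !p): α-rule — add (r && !s), !p.
    (r && !s): α-rule — add r, !s.
    ((p -> (!p || s)) -> r): β-rule — branch into !(p -> (!p || s))  //  r.
      branch 2.1 (add !(p -> (!p || s))):
        !(p -> (!p || s)): α-rule — add p, !(!p || s).
        × closes — contains both p and !p.
      branch 2.2 (add r):
        ○ open, literals {p=false, r=true, s=false}.
3 branches closed, 11 open.
Each open branch fixes some atoms; the unmentioned ones are free. Counting distinct full assignments: branch {p=false, r=false} (s, q) contributes 4 new; branch {p=false, r=false, s=true} (q) contributes 0 new; branch {p=false, r=false} (s, q) contributes 0 new; branch {r=false, s=true} (q, p) contributes 2 new; branch {p=false, r=false, s=true} (q) contributes 0 new; branch {r=false, s=true} (q, p) contributes 0 new; branch {p=true, r=false, s=true} (q) contributes 0 new; branch {r=false} (s, q, p) contributes 2 new; branch {r=false, s=true} (q, p) contributes 0 new; branch {p=true, r=false} (s, q) contributes 0 new; branch {p=false, r=true, s=false} (q) contributes 2 new. Total: 10.

10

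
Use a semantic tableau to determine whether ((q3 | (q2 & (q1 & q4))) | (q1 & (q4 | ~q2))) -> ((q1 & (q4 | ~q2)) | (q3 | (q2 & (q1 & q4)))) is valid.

Assume the negation and expand:
Initial set: {~(((q3 | (q2 & (q1 & q4))) | (q1 & (q4 | ~q2))) -> ((q1 & (q4 | ~q2)) | (q3 | (q2 & (q1 & q4)))))}.
~(((q3 | (q2 & (q1 & q4))) | (q1 & (q4 | ~q2))) -> ((q1 & (q4 | ~q2)) | (q3 | (q2 & (q1 & q4))))): α-rule — add ((q3 | (q2 & (q1 & q4))) | (q1 & (q4 | ~q2))), ~((q1 & (q4 | ~q2)) | (q3 | (q2 & (q1 & q4)))).
~((q1 & (q4 | ~q2)) | (q3 | (q2 & (q1 & q4)))): α-rule — add ~(q1 & (q4 | ~q2)), ~(q3 | (q2 & (q1 & q4))).
~(q3 | (q2 & (q1 & q4))): α-rule — add ~q3, ~(q2 & (q1 & q4)).
((q3 | (q2 & (q1 & q4))) | (q1 & (q4 | ~q2))): β-rule — branch into (q3 | (q2 & (q1 & q4)))  //  (q1 & (q4 | ~q2)).
  branch 1 (add (q3 | (q2 & (q1 & q4)))):
    ~(q1 & (q4 | ~q2)): β-rule — branch into ~q1  //  ~(q4 | ~q2).
      branch 1.1 (add ~q1):
        ~(q2 & (q1 & q4)): β-rule — branch into ~q2  //  ~(q1 & q4).
          branch 1.1.1 (add ~q2):
            (q3 | (q2 & (q1 & q4))): β-rule — branch into q3  //  (q2 & (q1 & q4)).
              branch 1.1.1.1 (add q3):
                × closes — contains both q3 and ~q3.
              branch 1.1.1.2 (add (q2 & (q1 & q4))):
                (q2 & (q1 & q4)): α-rule — add q2, (q1 & q4).
                × closes — contains both q2 and ~q2.
          branch 1.1.2 (add ~(q1 & q4)):
            (q3 | (q2 & (q1 & q4))): β-rule — branch into q3  //  (q2 & (q1 & q4)).
              branch 1.1.2.1 (add q3):
                × closes — contains both q3 and ~q3.
              branch 1.1.2.2 (add (q2 & (q1 & q4))):
                (q2 & (q1 & q4)): α-rule — add q2, (q1 & q4).
                (q1 & q4): α-rule — add q1, q4.
                × closes — contains both q1 and ~q1.
      branch 1.2 (add ~(q4 | ~q2)):
        ~(q4 | ~q2): α-rule — add ~q4, ~~q2.
        ~(q2 & (q1 & q4)): β-rule — branch into ~q2  //  ~(q1 & q4).
          branch 1.2.1 (add ~q2):
            × closes — contains both q2 and ~q2.
          branch 1.2.2 (add ~(q1 & q4)):
            (q3 | (q2 & (q1 & q4))): β-rule — branch into q3  //  (q2 & (q1 & q4)).
              branch 1.2.2.1 (add q3):
                × closes — contains both q3 and ~q3.
              branch 1.2.2.2 (add (q2 & (q1 & q4))):
                (q2 & (q1 & q4)): α-rule — add q2, (q1 & q4).
                (q1 & q4): α-rule — add q1, q4.
                × closes — contains both q4 and ~q4.
  branch 2 (add (q1 & (q4 | ~q2))):
    (q1 & (q4 | ~q2)): α-rule — add q1, (q4 | ~q2).
    ~(q1 & (q4 | ~q2)): β-rule — branch into ~q1  //  ~(q4 | ~q2).
      branch 2.1 (add ~q1):
        × closes — contains both q1 and ~q1.
      branch 2.2 (add ~(q4 | ~q2)):
        ~(q4 | ~q2): α-rule — add ~q4, ~~q2.
        ~(q2 & (q1 & q4)): β-rule — branch into ~q2  //  ~(q1 & q4).
          branch 2.2.1 (add ~q2):
            × closes — contains both q2 and ~q2.
          branch 2.2.2 (add ~(q1 & q4)):
            (q4 | ~q2): β-rule — branch into q4  //  ~q2.
              branch 2.2.2.1 (add q4):
                × closes — contains both q4 and ~q4.
              branch 2.2.2.2 (add ~q2):
                × closes — contains both q2 and ~q2.
All 11 branches close.
Every branch closed, so the negation is unsatisfiable and the formula is valid.

Valid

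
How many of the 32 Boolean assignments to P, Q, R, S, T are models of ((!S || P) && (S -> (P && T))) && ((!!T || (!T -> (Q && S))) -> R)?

Initial set: {(((!S || P) && (S -> (P && T))) && ((!!T || (!T -> (Q && S))) -> R))}.
(((!S || P) && (S -> (P && T))) && ((!!T || (!T -> (Q && S))) -> R)): α-rule — add ((!S || P) && (S -> (P && T))), ((!!T || (!T -> (Q && S))) -> R).
((!S || P) && (S -> (P && T))): α-rule — add (!S || P), (S -> (P && T)).
((!!T || (!T -> (Q && S))) -> R): β-rule — branch into !(!!T || (!T -> (Q && S)))  //  R.
  branch 1 (add !(!!T || (!T -> (Q && S)))):
    !(!!T || (!T -> (Q && S))): α-rule — add !!!T, !(!T -> (Q && S)).
    !!!T: drop double negation, giving !T.
    !(!T -> (Q && S)): α-rule — add !T, !(Q && S).
    (!S || P): β-rule — branch into !S  //  P.
      branch 1.1 (add !S):
        (S -> (P && T)): β-rule — branch into !S  //  (P && T).
          branch 1.1.1 (add !S):
            !(Q && S): β-rule — branch into !Q  //  !S.
              branch 1.1.1.1 (add !Q):
                ○ open, literals {Q=F, S=F, T=F}.
              branch 1.1.1.2 (add !S):
                ○ open, literals {S=F, T=F}.
          branch 1.1.2 (add (P && T)):
            (P && T): α-rule — add P, T.
            × closes — contains both T and !T.
      branch 1.2 (add P):
        (S -> (P && T)): β-rule — branch into !S  //  (P && T).
          branch 1.2.1 (add !S):
            !(Q && S): β-rule — branch into !Q  //  !S.
              branch 1.2.1.1 (add !Q):
                ○ open, literals {P=T, Q=F, S=F, T=F}.
              branch 1.2.1.2 (add !S):
                ○ open, literals {P=T, S=F, T=F}.
          branch 1.2.2 (add (P && T)):
            (P && T): α-rule — add P, T.
            × closes — contains both T and !T.
  branch 2 (add R):
    (!S || P): β-rule — branch into !S  //  P.
      branch 2.1 (add !S):
        (S -> (P && T)): β-rule — branch into !S  //  (P && T).
          branch 2.1.1 (add !S):
            ○ open, literals {R=T, S=F}.
          branch 2.1.2 (add (P && T)):
            (P && T): α-rule — add P, T.
            ○ open, literals {P=T, R=T, S=F, T=T}.
      branch 2.2 (add P):
        (S -> (P && T)): β-rule — branch into !S  //  (P && T).
          branch 2.2.1 (add !S):
            ○ open, literals {P=T, R=T, S=F}.
          branch 2.2.2 (add (P && T)):
            (P && T): α-rule — add P, T.
            ○ open, literals {P=T, R=T, T=T}.
2 branches closed, 8 open.
Each open branch fixes some atoms; the unmentioned ones are free. Counting distinct full assignments: branch {Q=F, S=F, T=F} (P, R) contributes 4 new; branch {S=F, T=F} (P, Q, R) contributes 4 new; branch {P=T, Q=F, S=F, T=F} (R) contributes 0 new; branch {P=T, S=F, T=F} (Q, R) contributes 0 new; branch {R=T, S=F} (P, Q, T) contributes 4 new; branch {P=T, R=T, S=F, T=T} (Q) contributes 0 new; branch {P=T, R=T, S=F} (Q, T) contributes 0 new; branch {P=T, R=T, T=T} (Q, S) contributes 2 new. Total: 14.

14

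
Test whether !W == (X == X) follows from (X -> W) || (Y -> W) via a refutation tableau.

Initial set: {T ((X -> W) || (Y -> W)); F (!W == (X == X))}.
T ((X -> W) || (Y -> W)): β-rule — branch into T (X -> W)  //  T (Y -> W).
  branch 1 (add T (X -> W)):
    F (!W == (X == X)): β-rule — branch into T !W, F (X == X)  //  F !W, T (X == X).
      branch 1.1 (add T !W, F (X == X)):
        T (X -> W): β-rule — branch into F X  //  T W.
          branch 1.1.1 (add F X):
            F (X == X): β-rule — branch into T X, F X  //  F X, T X.
              branch 1.1.1.1 (add T X, F X):
                × closes — contains both X and !X.
              branch 1.1.1.2 (add F X, T X):
                × closes — contains both X and !X.
          branch 1.1.2 (add T W):
            × closes — contains both W and !W.
      branch 1.2 (add F !W, T (X == X)):
        T (X -> W): β-rule — branch into F X  //  T W.
          branch 1.2.1 (add F X):
            T (X == X): β-rule — branch into T X, T X  //  F X, F X.
              branch 1.2.1.1 (add T X, T X):
                × closes — contains both X and !X.
              branch 1.2.1.2 (add F X, F X):
                ○ open, literals {W=T, X=F}.
          branch 1.2.2 (add T W):
            T (X == X): β-rule — branch into T X, T X  //  F X, F X.
              branch 1.2.2.1 (add T X, T X):
                ○ open, literals {W=T, X=T}.
              branch 1.2.2.2 (add F X, F X):
                ○ open, literals {W=T, X=F}.
  branch 2 (add T (Y -> W)):
    F (!W == (X == X)): β-rule — branch into T !W, F (X == X)  //  F !W, T (X == X).
      branch 2.1 (add T !W, F (X == X)):
        T (Y -> W): β-rule — branch into F Y  //  T W.
          branch 2.1.1 (add F Y):
            F (X == X): β-rule — branch into T X, F X  //  F X, T X.
              branch 2.1.1.1 (add T X, F X):
                × closes — contains both X and !X.
              branch 2.1.1.2 (add F X, T X):
                × closes — contains both X and !X.
          branch 2.1.2 (add T W):
            × closes — contains both W and !W.
      branch 2.2 (add F !W, T (X == X)):
        T (Y -> W): β-rule — branch into F Y  //  T W.
          branch 2.2.1 (add F Y):
            T (X == X): β-rule — branch into T X, T X  //  F X, F X.
              branch 2.2.1.1 (add T X, T X):
                ○ open, literals {W=T, X=T, Y=F}.
              branch 2.2.1.2 (add F X, F X):
                ○ open, literals {W=T, X=F, Y=F}.
          branch 2.2.2 (add T W):
            T (X == X): β-rule — branch into T X, T X  //  F X, F X.
              branch 2.2.2.1 (add T X, T X):
                ○ open, literals {W=T, X=T}.
              branch 2.2.2.2 (add F X, F X):
                ○ open, literals {W=T, X=F}.
7 branches closed, 7 open.
An open branch gives a countermodel: W=T, X=F (unmentioned atoms arbitrary); the premises hold there but the conclusion fails.

No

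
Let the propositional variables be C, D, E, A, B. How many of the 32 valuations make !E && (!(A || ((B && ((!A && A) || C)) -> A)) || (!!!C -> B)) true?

Initial set: {(!E && (!(A || ((B && ((!A && A) || C)) -> A)) || (!!!C -> B)))}.
(!E && (!(A || ((B && ((!A && A) || C)) -> A)) || (!!!C -> B))): α-rule — add !E, (!(A || ((B && ((!A && A) || C)) -> A)) || (!!!C -> B)).
(!(A || ((B && ((!A && A) || C)) -> A)) || (!!!C -> B)): β-rule — branch into !(A || ((B && ((!A && A) || C)) -> A))  //  (!!!C -> B).
  branch 1 (add !(A || ((B && ((!A && A) || C)) -> A))):
    !(A || ((B && ((!A && A) || C)) -> A)): α-rule — add !A, !((B && ((!A && A) || C)) -> A).
    !((B && ((!A && A) || C)) -> A): α-rule — add (B && ((!A && A) || C)), !A.
    (B && ((!A && A) || C)): α-rule — add B, ((!A && A) || C).
    ((!A && A) || C): β-rule — branch into (!A && A)  //  C.
      branch 1.1 (add (!A && A)):
        (!A && A): α-rule — add !A, A.
        × closes — contains both A and !A.
      branch 1.2 (add C):
        ○ open, literals {A=false, B=true, C=true, E=false}.
  branch 2 (add (!!!C -> B)):
    (!!!C -> B): β-rule — branch into !!!!C  //  B.
      branch 2.1 (add !!!!C):
        !!!!C: drop double negation, giving !!C.
        ○ open, literals {C=true, E=false}.
      branch 2.2 (add B):
        ○ open, literals {B=true, E=false}.
1 branch closed, 3 open.
Each open branch fixes some atoms; the unmentioned ones are free. Counting distinct full assignments: branch {A=false, B=true, C=true, E=false} (D) contributes 2 new; branch {C=true, E=false} (D, A, B) contributes 6 new; branch {B=true, E=false} (C, D, A) contributes 4 new. Total: 12.

12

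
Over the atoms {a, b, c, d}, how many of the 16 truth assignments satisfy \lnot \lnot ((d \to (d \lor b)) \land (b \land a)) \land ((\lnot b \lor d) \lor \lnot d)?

Initial set: {(\lnot \lnot ((d \to (d \lor b)) \land (b \land a)) \land ((\lnot b \lor d) \lor \lnot d))}.
(\lnot \lnot ((d \to (d \lor b)) \land (b \land a)) \land ((\lnot b \lor d) \lor \lnot d)): α-rule — add \lnot \lnot ((d \to (d \lor b)) \land (b \land a)), ((\lnot b \lor d) \lor \lnot d).
\lnot \lnot ((d \to (d \lor b)) \land (b \land a)): drop double negation, giving ((d \to (d \lor b)) \land (b \land a)).
((d \to (d \lor b)) \land (b \land a)): α-rule — add (d \to (d \lor b)), (b \land a).
(b \land a): α-rule — add b, a.
((\lnot b \lor d) \lor \lnot d): β-rule — branch into (\lnot b \lor d)  //  \lnot d.
  branch 1 (add (\lnot b \lor d)):
    (d \to (d \lor b)): β-rule — branch into \lnot d  //  (d \lor b).
      branch 1.1 (add \lnot d):
        (\lnot b \lor d): β-rule — branch into \lnot b  //  d.
          branch 1.1.1 (add \lnot b):
            × closes — contains both b and \lnot b.
          branch 1.1.2 (add d):
            × closes — contains both d and \lnot d.
      branch 1.2 (add (d \lor b)):
        (\lnot b \lor d): β-rule — branch into \lnot b  //  d.
          branch 1.2.1 (add \lnot b):
            × closes — contains both b and \lnot b.
          branch 1.2.2 (add d):
            (d \lor b): β-rule — branch into d  //  b.
              branch 1.2.2.1 (add d):
                ○ open, literals {a=1, b=1, d=1}.
              branch 1.2.2.2 (add b):
                ○ open, literals {a=1, b=1, d=1}.
  branch 2 (add \lnot d):
    (d \to (d \lor b)): β-rule — branch into \lnot d  //  (d \lor b).
      branch 2.1 (add \lnot d):
        ○ open, literals {a=1, b=1, d=0}.
      branch 2.2 (add (d \lor b)):
        (d \lor b): β-rule — branch into d  //  b.
          branch 2.2.1 (add d):
            × closes — contains both d and \lnot d.
          branch 2.2.2 (add b):
            ○ open, literals {a=1, b=1, d=0}.
4 branches closed, 4 open.
Each open branch fixes some atoms; the unmentioned ones are free. Counting distinct full assignments: branch {a=1, b=1, d=1} (c) contributes 2 new; branch {a=1, b=1, d=1} (c) contributes 0 new; branch {a=1, b=1, d=0} (c) contributes 2 new; branch {a=1, b=1, d=0} (c) contributes 0 new. Total: 4.

4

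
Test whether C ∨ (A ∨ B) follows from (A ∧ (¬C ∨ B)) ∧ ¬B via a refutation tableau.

Yes

Initial set: {((A ∧ (¬C ∨ B)) ∧ ¬B); ¬(C ∨ (A ∨ B))}.
((A ∧ (¬C ∨ B)) ∧ ¬B): α-rule — add (A ∧ (¬C ∨ B)), ¬B.
¬(C ∨ (A ∨ B)): α-rule — add ¬C, ¬(A ∨ B).
(A ∧ (¬C ∨ B)): α-rule — add A, (¬C ∨ B).
¬(A ∨ B): α-rule — add ¬A, ¬B.
× closes — contains both A and ¬A.
All 1 branch closes.
Every branch closed, so the premises entail the conclusion.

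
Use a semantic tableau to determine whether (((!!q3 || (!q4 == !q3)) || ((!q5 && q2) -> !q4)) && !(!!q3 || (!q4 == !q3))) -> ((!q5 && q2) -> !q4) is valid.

Assume the negation and expand:
Initial set: {F ((((!!q3 || (!q4 == !q3)) || ((!q5 && q2) -> !q4)) && !(!!q3 || (!q4 == !q3))) -> ((!q5 && q2) -> !q4))}.
F ((((!!q3 || (!q4 == !q3)) || ((!q5 && q2) -> !q4)) && !(!!q3 || (!q4 == !q3))) -> ((!q5 && q2) -> !q4)): α-rule — add T (((!!q3 || (!q4 == !q3)) || ((!q5 && q2) -> !q4)) && !(!!q3 || (!q4 == !q3))), F ((!q5 && q2) -> !q4).
T (((!!q3 || (!q4 == !q3)) || ((!q5 && q2) -> !q4)) && !(!!q3 || (!q4 == !q3))): α-rule — add T ((!!q3 || (!q4 == !q3)) || ((!q5 && q2) -> !q4)), T !(!!q3 || (!q4 == !q3)).
F ((!q5 && q2) -> !q4): α-rule — add T (!q5 && q2), F !q4.
T !(!!q3 || (!q4 == !q3)): α-rule — add F !!q3, F (!q4 == !q3).
T (!q5 && q2): α-rule — add T !q5, T q2.
F !!q3: drop double negation, giving F q3.
T ((!!q3 || (!q4 == !q3)) || ((!q5 && q2) -> !q4)): β-rule — branch into T (!!q3 || (!q4 == !q3))  //  T ((!q5 && q2) -> !q4).
  branch 1 (add T (!!q3 || (!q4 == !q3))):
    F (!q4 == !q3): β-rule — branch into T !q4, F !q3  //  F !q4, T !q3.
      branch 1.1 (add T !q4, F !q3):
        × closes — contains both q4 and !q4.
      branch 1.2 (add F !q4, T !q3):
        T (!!q3 || (!q4 == !q3)): β-rule — branch into T !!q3  //  T (!q4 == !q3).
          branch 1.2.1 (add T !!q3):
            T !!q3: drop double negation, giving T q3.
            × closes — contains both q3 and !q3.
          branch 1.2.2 (add T (!q4 == !q3)):
            T (!q4 == !q3): β-rule — branch into T !q4, T !q3  //  F !q4, F !q3.
              branch 1.2.2.1 (add T !q4, T !q3):
                × closes — contains both q4 and !q4.
              branch 1.2.2.2 (add F !q4, F !q3):
                × closes — contains both q3 and !q3.
  branch 2 (add T ((!q5 && q2) -> !q4)):
    F (!q4 == !q3): β-rule — branch into T !q4, F !q3  //  F !q4, T !q3.
      branch 2.1 (add T !q4, F !q3):
        × closes — contains both q4 and !q4.
      branch 2.2 (add F !q4, T !q3):
        T ((!q5 && q2) -> !q4): β-rule — branch into F (!q5 && q2)  //  T !q4.
          branch 2.2.1 (add F (!q5 && q2)):
            F (!q5 && q2): β-rule — branch into F !q5  //  F q2.
              branch 2.2.1.1 (add F !q5):
                × closes — contains both q5 and !q5.
              branch 2.2.1.2 (add F q2):
                × closes — contains both q2 and !q2.
          branch 2.2.2 (add T !q4):
            × closes — contains both q4 and !q4.
All 8 branches close.
Every branch closed, so the negation is unsatisfiable and the formula is valid.

Valid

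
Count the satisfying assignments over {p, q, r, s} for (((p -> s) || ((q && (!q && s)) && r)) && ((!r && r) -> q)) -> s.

Initial set: {((((p -> s) || ((q && (!q && s)) && r)) && ((!r && r) -> q)) -> s)}.
((((p -> s) || ((q && (!q && s)) && r)) && ((!r && r) -> q)) -> s): β-rule — branch into !(((p -> s) || ((q && (!q && s)) && r)) && ((!r && r) -> q))  //  s.
  branch 1 (add !(((p -> s) || ((q && (!q && s)) && r)) && ((!r && r) -> q))):
    !(((p -> s) || ((q && (!q && s)) && r)) && ((!r && r) -> q)): β-rule — branch into !((p -> s) || ((q && (!q && s)) && r))  //  !((!r && r) -> q).
      branch 1.1 (add !((p -> s) || ((q && (!q && s)) && r))):
        !((p -> s) || ((q && (!q && s)) && r)): α-rule — add !(p -> s), !((q && (!q && s)) && r).
        !(p -> s): α-rule — add p, !s.
        !((q && (!q && s)) && r): β-rule — branch into !(q && (!q && s))  //  !r.
          branch 1.1.1 (add !(q && (!q && s))):
            !(q && (!q && s)): β-rule — branch into !q  //  !(!q && s).
              branch 1.1.1.1 (add !q):
                ○ open, literals {p=1, q=0, s=0}.
              branch 1.1.1.2 (add !(!q && s)):
                !(!q && s): β-rule — branch into !!q  //  !s.
                  branch 1.1.1.2.1 (add !!q):
                    ○ open, literals {p=1, q=1, s=0}.
                  branch 1.1.1.2.2 (add !s):
                    ○ open, literals {p=1, s=0}.
          branch 1.1.2 (add !r):
            ○ open, literals {p=1, r=0, s=0}.
      branch 1.2 (add !((!r && r) -> q)):
        !((!r && r) -> q): α-rule — add (!r && r), !q.
        (!r && r): α-rule — add !r, r.
        × closes — contains both r and !r.
  branch 2 (add s):
    ○ open, literals {s=1}.
1 branch closed, 5 open.
Each open branch fixes some atoms; the unmentioned ones are free. Counting distinct full assignments: branch {p=1, q=0, s=0} (r) contributes 2 new; branch {p=1, q=1, s=0} (r) contributes 2 new; branch {p=1, s=0} (q, r) contributes 0 new; branch {p=1, r=0, s=0} (q) contributes 0 new; branch {s=1} (p, q, r) contributes 8 new. Total: 12.

12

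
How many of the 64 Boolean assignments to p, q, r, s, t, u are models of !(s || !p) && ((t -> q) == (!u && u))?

Initial set: {(!(s || !p) && ((t -> q) == (!u && u)))}.
(!(s || !p) && ((t -> q) == (!u && u))): α-rule — add !(s || !p), ((t -> q) == (!u && u)).
!(s || !p): α-rule — add !s, !!p.
((t -> q) == (!u && u)): β-rule — branch into (t -> q), (!u && u)  //  !(t -> q), !(!u && u).
  branch 1 (add (t -> q), (!u && u)):
    (!u && u): α-rule — add !u, u.
    × closes — contains both u and !u.
  branch 2 (add !(t -> q), !(!u && u)):
    !(t -> q): α-rule — add t, !q.
    !(!u && u): β-rule — branch into !!u  //  !u.
      branch 2.1 (add !!u):
        ○ open, literals {p=true, q=false, s=false, t=true, u=true}.
      branch 2.2 (add !u):
        ○ open, literals {p=true, q=false, s=false, t=true, u=false}.
1 branch closed, 2 open.
Each open branch fixes some atoms; the unmentioned ones are free. Counting distinct full assignments: branch {p=true, q=false, s=false, t=true, u=true} (r) contributes 2 new; branch {p=true, q=false, s=false, t=true, u=false} (r) contributes 2 new. Total: 4.

4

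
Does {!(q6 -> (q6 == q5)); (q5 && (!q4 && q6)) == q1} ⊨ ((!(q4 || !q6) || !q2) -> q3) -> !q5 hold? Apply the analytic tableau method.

Yes

Initial set: {!(q6 -> (q6 == q5)); ((q5 && (!q4 && q6)) == q1); !(((!(q4 || !q6) || !q2) -> q3) -> !q5)}.
!(q6 -> (q6 == q5)): α-rule — add q6, !(q6 == q5).
!(((!(q4 || !q6) || !q2) -> q3) -> !q5): α-rule — add ((!(q4 || !q6) || !q2) -> q3), !!q5.
((q5 && (!q4 && q6)) == q1): β-rule — branch into (q5 && (!q4 && q6)), q1  //  !(q5 && (!q4 && q6)), !q1.
  branch 1 (add (q5 && (!q4 && q6)), q1):
    (q5 && (!q4 && q6)): α-rule — add q5, (!q4 && q6).
    (!q4 && q6): α-rule — add !q4, q6.
    !(q6 == q5): β-rule — branch into q6, !q5  //  !q6, q5.
      branch 1.1 (add q6, !q5):
        × closes — contains both q5 and !q5.
      branch 1.2 (add !q6, q5):
        × closes — contains both q6 and !q6.
  branch 2 (add !(q5 && (!q4 && q6)), !q1):
    !(q6 == q5): β-rule — branch into q6, !q5  //  !q6, q5.
      branch 2.1 (add q6, !q5):
        × closes — contains both q5 and !q5.
      branch 2.2 (add !q6, q5):
        × closes — contains both q6 and !q6.
All 4 branches close.
Every branch closed, so the premises entail the conclusion.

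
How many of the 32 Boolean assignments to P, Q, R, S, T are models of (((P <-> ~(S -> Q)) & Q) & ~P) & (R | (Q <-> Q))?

8

Initial set: {((((P <-> ~(S -> Q)) & Q) & ~P) & (R | (Q <-> Q)))}.
((((P <-> ~(S -> Q)) & Q) & ~P) & (R | (Q <-> Q))): α-rule — add (((P <-> ~(S -> Q)) & Q) & ~P), (R | (Q <-> Q)).
(((P <-> ~(S -> Q)) & Q) & ~P): α-rule — add ((P <-> ~(S -> Q)) & Q), ~P.
((P <-> ~(S -> Q)) & Q): α-rule — add (P <-> ~(S -> Q)), Q.
(R | (Q <-> Q)): β-rule — branch into R  //  (Q <-> Q).
  branch 1 (add R):
    (P <-> ~(S -> Q)): β-rule — branch into P, ~(S -> Q)  //  ~P, ~~(S -> Q).
      branch 1.1 (add P, ~(S -> Q)):
        × closes — contains both P and ~P.
      branch 1.2 (add ~P, ~~(S -> Q)):
        ~~(S -> Q): β-rule — branch into ~S  //  Q.
          branch 1.2.1 (add ~S):
            ○ open, literals {P=F, Q=T, R=T, S=F}.
          branch 1.2.2 (add Q):
            ○ open, literals {P=F, Q=T, R=T}.
  branch 2 (add (Q <-> Q)):
    (P <-> ~(S -> Q)): β-rule — branch into P, ~(S -> Q)  //  ~P, ~~(S -> Q).
      branch 2.1 (add P, ~(S -> Q)):
        × closes — contains both P and ~P.
      branch 2.2 (add ~P, ~~(S -> Q)):
        (Q <-> Q): β-rule — branch into Q, Q  //  ~Q, ~Q.
          branch 2.2.1 (add Q, Q):
            ~~(S -> Q): β-rule — branch into ~S  //  Q.
              branch 2.2.1.1 (add ~S):
                ○ open, literals {P=F, Q=T, S=F}.
              branch 2.2.1.2 (add Q):
                ○ open, literals {P=F, Q=T}.
          branch 2.2.2 (add ~Q, ~Q):
            × closes — contains both Q and ~Q.
3 branches closed, 4 open.
Each open branch fixes some atoms; the unmentioned ones are free. Counting distinct full assignments: branch {P=F, Q=T, R=T, S=F} (T) contributes 2 new; branch {P=F, Q=T, R=T} (S, T) contributes 2 new; branch {P=F, Q=T, S=F} (R, T) contributes 2 new; branch {P=F, Q=T} (R, S, T) contributes 2 new. Total: 8.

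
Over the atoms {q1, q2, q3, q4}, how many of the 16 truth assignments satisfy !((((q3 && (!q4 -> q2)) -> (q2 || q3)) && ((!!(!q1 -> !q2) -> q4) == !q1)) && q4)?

Initial set: {!((((q3 && (!q4 -> q2)) -> (q2 || q3)) && ((!!(!q1 -> !q2) -> q4) == !q1)) && q4)}.
!((((q3 && (!q4 -> q2)) -> (q2 || q3)) && ((!!(!q1 -> !q2) -> q4) == !q1)) && q4): β-rule — branch into !(((q3 && (!q4 -> q2)) -> (q2 || q3)) && ((!!(!q1 -> !q2) -> q4) == !q1))  //  !q4.
  branch 1 (add !(((q3 && (!q4 -> q2)) -> (q2 || q3)) && ((!!(!q1 -> !q2) -> q4) == !q1))):
    !(((q3 && (!q4 -> q2)) -> (q2 || q3)) && ((!!(!q1 -> !q2) -> q4) == !q1)): β-rule — branch into !((q3 && (!q4 -> q2)) -> (q2 || q3))  //  !((!!(!q1 -> !q2) -> q4) == !q1).
      branch 1.1 (add !((q3 && (!q4 -> q2)) -> (q2 || q3))):
        !((q3 && (!q4 -> q2)) -> (q2 || q3)): α-rule — add (q3 && (!q4 -> q2)), !(q2 || q3).
        (q3 && (!q4 -> q2)): α-rule — add q3, (!q4 -> q2).
        !(q2 || q3): α-rule — add !q2, !q3.
        × closes — contains both q3 and !q3.
      branch 1.2 (add !((!!(!q1 -> !q2) -> q4) == !q1)):
        !((!!(!q1 -> !q2) -> q4) == !q1): β-rule — branch into (!!(!q1 -> !q2) -> q4), !!q1  //  !(!!(!q1 -> !q2) -> q4), !q1.
          branch 1.2.1 (add (!!(!q1 -> !q2) -> q4), !!q1):
            (!!(!q1 -> !q2) -> q4): β-rule — branch into !!!(!q1 -> !q2)  //  q4.
              branch 1.2.1.1 (add !!!(!q1 -> !q2)):
                !!!(!q1 -> !q2): drop double negation, giving !(!q1 -> !q2).
                !(!q1 -> !q2): α-rule — add !q1, !!q2.
                × closes — contains both q1 and !q1.
              branch 1.2.1.2 (add q4):
                ○ open, literals {q1=true, q4=true}.
          branch 1.2.2 (add !(!!(!q1 -> !q2) -> q4), !q1):
            !(!!(!q1 -> !q2) -> q4): α-rule — add !!(!q1 -> !q2), !q4.
            !!(!q1 -> !q2): drop double negation, giving (!q1 -> !q2).
            (!q1 -> !q2): β-rule — branch into !!q1  //  !q2.
              branch 1.2.2.1 (add !!q1):
                × closes — contains both q1 and !q1.
              branch 1.2.2.2 (add !q2):
                ○ open, literals {q1=false, q2=false, q4=false}.
  branch 2 (add !q4):
    ○ open, literals {q4=false}.
3 branches closed, 3 open.
Each open branch fixes some atoms; the unmentioned ones are free. Counting distinct full assignments: branch {q1=true, q4=true} (q2, q3) contributes 4 new; branch {q1=false, q2=false, q4=false} (q3) contributes 2 new; branch {q4=false} (q1, q2, q3) contributes 6 new. Total: 12.

12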